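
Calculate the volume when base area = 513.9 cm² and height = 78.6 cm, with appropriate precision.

4.04 × 10^4 cm³

volume = 513.9 cm² × 78.6 cm = 40392.54 cm³.
513.9 has 4 significant figures; 78.6 has 3.
Division/multiplication keeps the fewest: 3 significant figures.
Rounded: 4.04 × 10^4 cm³.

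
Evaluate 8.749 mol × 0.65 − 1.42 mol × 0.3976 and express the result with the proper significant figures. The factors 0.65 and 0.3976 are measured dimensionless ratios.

8.749 × 0.65 = 5.68685 → 5.7 mol (2 s.f., last digit at the 10^-1 place).
1.42 × 0.3976 = 0.564592 → 5.65 × 10⁻¹ mol (3 s.f., last digit at the 10^-3 place).
Difference: 5.122258 mol; keep the coarser place, 10^-1.
Result: 5.1 mol.

5.1 mol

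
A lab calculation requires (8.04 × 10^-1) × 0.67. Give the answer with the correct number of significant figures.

(8.04 × 10^-1) × 0.67 = 0.53868
Multiplication/division keeps the fewest significant figures: 8.04 × 10^-1 → 3 s.f., 0.67 → 2 s.f.; limit is 2.
Rounded to 2 significant figures: 0.54.

0.54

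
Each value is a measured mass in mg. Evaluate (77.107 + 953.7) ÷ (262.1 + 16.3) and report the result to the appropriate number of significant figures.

3.703

77.107 + 953.7 = 1030.807, limited to 1 d.p. → 5 s.f.; 262.1 + 16.3 = 278.4, limited to 1 d.p. → 4 s.f.
Carrying full precision, 1030.807 ÷ 278.4 = 3.70261135057…; keep min(5, 4) = 4 s.f.
Rounded to 4 significant figures: 3.703.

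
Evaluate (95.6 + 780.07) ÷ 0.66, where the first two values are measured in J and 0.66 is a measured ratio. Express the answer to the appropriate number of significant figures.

95.6 J + 780.07 J = 875.67 J; the sum is limited to 1 decimal place (4 s.f.).
Carrying full precision, 875.67 ÷ 0.66 = 1326.77272727… J; 0.66 has 2 s.f., so the result keeps min(4, 2) = 2 s.f.
Rounded to 2 significant figures: 1.3 × 10^3 J.

1.3 × 10^3 J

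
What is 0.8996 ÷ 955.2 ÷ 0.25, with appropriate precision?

0.8996 ÷ 955.2 ÷ 0.25 = 0.00376716917923…
Multiplication/division keeps the fewest significant figures: 0.8996 → 4 s.f., 955.2 → 4 s.f., 0.25 → 2 s.f.; limit is 2.
Rounded to 2 significant figures: 0.0038.

0.0038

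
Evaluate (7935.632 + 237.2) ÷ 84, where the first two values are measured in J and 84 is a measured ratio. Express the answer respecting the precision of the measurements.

7935.632 J + 237.2 J = 8172.832 J; the sum is limited to 1 decimal place (5 s.f.).
Carrying full precision, 8172.832 ÷ 84 = 97.2956190476… J; 84 has 2 s.f., so the result keeps min(5, 2) = 2 s.f.
Rounded to 2 significant figures: 97 J.

97 J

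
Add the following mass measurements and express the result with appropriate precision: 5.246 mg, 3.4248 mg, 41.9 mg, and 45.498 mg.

96.1 mg

5.246 mg + 3.4248 mg + 41.9 mg + 45.498 mg = 96.0688 mg.
Addition/subtraction keeps the fewest decimal places: 5.246 → 3 decimal places, 3.4248 → 4 decimal places, 41.9 → 1 decimal place, 45.498 → 3 decimal places; limit is 1.
Rounded to 1 decimal place: 96.1 mg.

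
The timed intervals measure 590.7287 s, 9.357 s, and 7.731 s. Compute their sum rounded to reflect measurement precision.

607.817 s

590.7287 s + 9.357 s + 7.731 s = 607.8167 s.
Addition/subtraction keeps the fewest decimal places: 590.7287 → 4 decimal places, 9.357 → 3 decimal places, 7.731 → 3 decimal places; limit is 3.
Rounded to 3 decimal places: 607.817 s.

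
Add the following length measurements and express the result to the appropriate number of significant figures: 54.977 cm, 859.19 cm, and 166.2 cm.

1.0804 × 10^3 cm

54.977 cm + 859.19 cm + 166.2 cm = 1080.367 cm.
Addition/subtraction keeps the fewest decimal places: 54.977 → 3 decimal places, 859.19 → 2 decimal places, 166.2 → 1 decimal place; limit is 1.
Rounded to 1 decimal place: 1.0804 × 10^3 cm.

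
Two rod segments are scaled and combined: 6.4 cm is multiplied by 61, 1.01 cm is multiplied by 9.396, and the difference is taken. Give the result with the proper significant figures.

6.4 × 61 = 390.4 → 3.9 × 10² cm (2 s.f., last digit at the 10^1 place).
1.01 × 9.396 = 9.48996 → 9.49 cm (3 s.f., last digit at the 10^-2 place).
Difference: 380.91004 cm; keep the coarser place, 10^1.
Result: 3.8 × 10² cm.

3.8 × 10² cm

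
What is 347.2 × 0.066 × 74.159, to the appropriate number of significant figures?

1.7 × 10^3

347.2 × 0.066 × 74.159 = 1699.3683168
Multiplication/division keeps the fewest significant figures: 347.2 → 4 s.f., 0.066 → 2 s.f., 74.159 → 5 s.f.; limit is 2.
Rounded to 2 significant figures: 1.7 × 10^3.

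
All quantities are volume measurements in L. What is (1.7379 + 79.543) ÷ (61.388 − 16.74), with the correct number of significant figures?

1.820

1.7379 + 79.543 = 81.2809, limited to 3 d.p. → 5 s.f.; 61.388 − 16.74 = 44.648, limited to 2 d.p. → 4 s.f.
Carrying full precision, 81.2809 ÷ 44.648 = 1.82048244042…; keep min(5, 4) = 4 s.f.
Rounded to 4 significant figures: 1.820.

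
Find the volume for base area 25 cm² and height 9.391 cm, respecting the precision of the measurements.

2.3 × 10^2 cm³

volume = 25 cm² × 9.391 cm = 234.775 cm³.
25 has 2 significant figures; 9.391 has 4.
Division/multiplication keeps the fewest: 2 significant figures.
Rounded: 2.3 × 10^2 cm³.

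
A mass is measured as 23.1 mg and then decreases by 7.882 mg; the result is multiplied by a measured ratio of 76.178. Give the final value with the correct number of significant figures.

23.1 mg − 7.882 mg = 15.218 mg; the difference is limited to 1 decimal place (3 s.f.).
Carrying full precision, 15.218 × 76.178 = 1159.276804 mg; 76.178 has 5 s.f., so the result keeps min(3, 5) = 3 s.f.
Rounded to 3 significant figures: 1.16 × 10³ mg.

1.16 × 10³ mg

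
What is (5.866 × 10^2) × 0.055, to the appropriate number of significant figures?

(5.866 × 10^2) × 0.055 = 32.263
Multiplication/division keeps the fewest significant figures: 5.866 × 10^2 → 4 s.f., 0.055 → 2 s.f.; limit is 2.
Rounded to 2 significant figures: 32.

32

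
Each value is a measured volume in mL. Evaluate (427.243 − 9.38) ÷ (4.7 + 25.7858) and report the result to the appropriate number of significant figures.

13.7

427.243 − 9.38 = 417.863, limited to 2 d.p. → 5 s.f.; 4.7 + 25.7858 = 30.4858, limited to 1 d.p. → 3 s.f.
Carrying full precision, 417.863 ÷ 30.4858 = 13.7068077597…; keep min(5, 3) = 3 s.f.
Rounded to 3 significant figures: 13.7.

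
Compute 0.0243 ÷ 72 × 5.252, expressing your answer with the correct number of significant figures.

0.0018

0.0243 ÷ 72 × 5.252 = 0.00177255
Multiplication/division keeps the fewest significant figures: 0.0243 → 3 s.f., 72 → 2 s.f., 5.252 → 4 s.f.; limit is 2.
Rounded to 2 significant figures: 0.0018.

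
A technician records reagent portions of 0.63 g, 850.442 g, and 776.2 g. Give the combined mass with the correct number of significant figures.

0.63 g + 850.442 g + 776.2 g = 1627.272 g.
Addition/subtraction keeps the fewest decimal places: 0.63 → 2 decimal places, 850.442 → 3 decimal places, 776.2 → 1 decimal place; limit is 1.
Rounded to 1 decimal place: 1627.3 g.

1627.3 g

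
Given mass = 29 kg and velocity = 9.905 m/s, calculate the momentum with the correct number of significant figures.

momentum = 29 kg × 9.905 m/s = 287.245 kg·m/s.
29 has 2 significant figures; 9.905 has 4.
Division/multiplication keeps the fewest: 2 significant figures.
Rounded: 2.9 × 10^2 kg·m/s.

2.9 × 10^2 kg·m/s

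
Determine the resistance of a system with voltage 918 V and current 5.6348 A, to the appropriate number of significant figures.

163 Ω

resistance = 918 V ÷ 5.6348 A = 162.916163839… Ω.
918 has 3 significant figures; 5.6348 has 5.
Division/multiplication keeps the fewest: 3 significant figures.
Rounded: 163 Ω.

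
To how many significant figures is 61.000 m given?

5

61.000: trailing zeros after a decimal point are significant.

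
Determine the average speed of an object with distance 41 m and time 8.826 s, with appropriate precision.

average speed = 41 m ÷ 8.826 s = 4.6453659642… m/s.
41 has 2 significant figures; 8.826 has 4.
Division/multiplication keeps the fewest: 2 significant figures.
Rounded: 4.6 m/s.

4.6 m/s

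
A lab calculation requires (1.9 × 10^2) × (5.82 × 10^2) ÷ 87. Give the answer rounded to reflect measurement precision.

(1.9 × 10^2) × (5.82 × 10^2) ÷ 87 = 1271.03448276…
Multiplication/division keeps the fewest significant figures: 1.9 × 10^2 → 2 s.f., 5.82 × 10^2 → 3 s.f., 87 → 2 s.f.; limit is 2.
Rounded to 2 significant figures: 1.3 × 10^3.

1.3 × 10^3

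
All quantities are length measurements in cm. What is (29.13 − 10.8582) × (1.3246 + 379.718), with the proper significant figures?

29.13 − 10.8582 = 18.2718, limited to 2 d.p. → 4 s.f.; 1.3246 + 379.718 = 381.0426, limited to 3 d.p. → 6 s.f.
Carrying full precision, 18.2718 × 381.0426 = 6962.33417868; keep min(4, 6) = 4 s.f.
Rounded to 4 significant figures: 6962 cm².

6962 cm²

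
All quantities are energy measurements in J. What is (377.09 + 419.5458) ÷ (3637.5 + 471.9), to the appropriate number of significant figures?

1.9386 × 10⁻¹

377.09 + 419.5458 = 796.6358, limited to 2 d.p. → 5 s.f.; 3637.5 + 471.9 = 4109.4, limited to 1 d.p. → 5 s.f.
Carrying full precision, 796.6358 ÷ 4109.4 = 0.193856962087…; keep min(5, 5) = 5 s.f.
Rounded to 5 significant figures: 1.9386 × 10⁻¹.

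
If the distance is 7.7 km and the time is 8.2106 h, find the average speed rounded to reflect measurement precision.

0.94 km/h

average speed = 7.7 km ÷ 8.2106 h = 0.937812096558… km/h.
7.7 has 2 significant figures; 8.2106 has 5.
Division/multiplication keeps the fewest: 2 significant figures.
Rounded: 0.94 km/h.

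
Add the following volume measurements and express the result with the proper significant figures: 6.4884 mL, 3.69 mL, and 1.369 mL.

6.4884 mL + 3.69 mL + 1.369 mL = 11.5474 mL.
Addition/subtraction keeps the fewest decimal places: 6.4884 → 4 decimal places, 3.69 → 2 decimal places, 1.369 → 3 decimal places; limit is 2.
Rounded to 2 decimal places: 11.55 mL.

11.55 mL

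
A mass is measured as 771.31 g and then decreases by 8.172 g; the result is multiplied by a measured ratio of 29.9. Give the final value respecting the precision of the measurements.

2.28 × 10^4 g

771.31 g − 8.172 g = 763.138 g; the difference is limited to 2 decimal places (5 s.f.).
Carrying full precision, 763.138 × 29.9 = 22817.8262 g; 29.9 has 3 s.f., so the result keeps min(5, 3) = 3 s.f.
Rounded to 3 significant figures: 2.28 × 10^4 g.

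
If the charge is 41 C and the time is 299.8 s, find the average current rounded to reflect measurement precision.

0.14 A

average current = 41 C ÷ 299.8 s = 0.136757838559… A.
41 has 2 significant figures; 299.8 has 4.
Division/multiplication keeps the fewest: 2 significant figures.
Rounded: 0.14 A.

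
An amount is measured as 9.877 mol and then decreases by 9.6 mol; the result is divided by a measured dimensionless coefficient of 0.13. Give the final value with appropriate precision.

2 mol

9.877 mol − 9.6 mol = 0.277 mol; the difference is limited to 1 decimal place (1 s.f.).
Carrying full precision, 0.277 ÷ 0.13 = 2.13076923077… mol; 0.13 has 2 s.f., so the result keeps min(1, 2) = 1 s.f.
Rounded to 1 significant figure: 2 mol.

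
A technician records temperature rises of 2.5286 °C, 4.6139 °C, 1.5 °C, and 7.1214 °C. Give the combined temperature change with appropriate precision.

15.8 °C

2.5286 °C + 4.6139 °C + 1.5 °C + 7.1214 °C = 15.7639 °C.
Addition/subtraction keeps the fewest decimal places: 2.5286 → 4 decimal places, 4.6139 → 4 decimal places, 1.5 → 1 decimal place, 7.1214 → 4 decimal places; limit is 1.
Rounded to 1 decimal place: 15.8 °C.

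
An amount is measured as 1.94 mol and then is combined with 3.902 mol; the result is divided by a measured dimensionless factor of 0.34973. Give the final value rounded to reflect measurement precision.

1.94 mol + 3.902 mol = 5.842 mol; the sum is limited to 2 decimal places (3 s.f.).
Carrying full precision, 5.842 ÷ 0.34973 = 16.7043147571… mol; 0.34973 has 5 s.f., so the result keeps min(3, 5) = 3 s.f.
Rounded to 3 significant figures: 16.7 mol.

16.7 mol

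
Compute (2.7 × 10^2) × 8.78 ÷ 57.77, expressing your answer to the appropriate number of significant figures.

(2.7 × 10^2) × 8.78 ÷ 57.77 = 41.0351393457…
Multiplication/division keeps the fewest significant figures: 2.7 × 10^2 → 2 s.f., 8.78 → 3 s.f., 57.77 → 4 s.f.; limit is 2.
Rounded to 2 significant figures: 41.

41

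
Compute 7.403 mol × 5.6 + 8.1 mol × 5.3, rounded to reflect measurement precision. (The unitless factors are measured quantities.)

84 mol

7.403 × 5.6 = 41.4568 → 41 mol (2 s.f., last digit at the 10^0 place).
8.1 × 5.3 = 42.93 → 43 mol (2 s.f., last digit at the 10^0 place).
Sum: 84.3868 mol; keep the coarser place, 10^0.
Result: 84 mol.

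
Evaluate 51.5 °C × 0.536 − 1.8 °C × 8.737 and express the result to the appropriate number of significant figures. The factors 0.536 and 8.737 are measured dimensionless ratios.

51.5 × 0.536 = 27.604 → 27.6 °C (3 s.f., last digit at the 10^-1 place).
1.8 × 8.737 = 15.7266 → 16 °C (2 s.f., last digit at the 10^0 place).
Difference: 11.8774 °C; keep the coarser place, 10^0.
Result: 12 °C.

12 °C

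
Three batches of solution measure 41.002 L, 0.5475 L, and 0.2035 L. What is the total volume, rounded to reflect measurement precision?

41.753 L

41.002 L + 0.5475 L + 0.2035 L = 41.7530 L.
Addition/subtraction keeps the fewest decimal places: 41.002 → 3 decimal places, 0.5475 → 4 decimal places, 0.2035 → 4 decimal places; limit is 3.
Rounded to 3 decimal places: 41.753 L.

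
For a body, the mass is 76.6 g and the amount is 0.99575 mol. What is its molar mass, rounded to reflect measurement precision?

molar mass = 76.6 g ÷ 0.99575 mol = 76.9269394928… g/mol.
76.6 has 3 significant figures; 0.99575 has 5.
Division/multiplication keeps the fewest: 3 significant figures.
Rounded: 76.9 g/mol.

76.9 g/mol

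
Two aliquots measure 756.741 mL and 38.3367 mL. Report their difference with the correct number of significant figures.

718.404 mL

756.741 mL − 38.3367 mL = 718.4043 mL.
Addition/subtraction keeps the fewest decimal places: 756.741 → 3 decimal places, 38.3367 → 4 decimal places; limit is 3.
Rounded to 3 decimal places: 718.404 mL.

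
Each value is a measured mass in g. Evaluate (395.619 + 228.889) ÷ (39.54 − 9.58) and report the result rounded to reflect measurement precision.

395.619 + 228.889 = 624.508, limited to 3 d.p. → 6 s.f.; 39.54 − 9.58 = 29.96, limited to 2 d.p. → 4 s.f.
Carrying full precision, 624.508 ÷ 29.96 = 20.8447263017…; keep min(6, 4) = 4 s.f.
Rounded to 4 significant figures: 20.84.

20.84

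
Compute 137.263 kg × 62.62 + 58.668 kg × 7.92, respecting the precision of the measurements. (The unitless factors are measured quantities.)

137.263 × 62.62 = 8595.40906 → 8595 kg (4 s.f., last digit at the 10^0 place).
58.668 × 7.92 = 464.65056 → 465 kg (3 s.f., last digit at the 10^0 place).
Sum: 9060.05962 kg; keep the coarser place, 10^0.
Result: 9.060 × 10³ kg.

9.060 × 10³ kg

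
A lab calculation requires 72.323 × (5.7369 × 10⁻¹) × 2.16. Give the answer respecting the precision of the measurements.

72.323 × (5.7369 × 10⁻¹) × 2.16 = 89.6205208392
Multiplication/division keeps the fewest significant figures: 72.323 → 5 s.f., 5.7369 × 10⁻¹ → 5 s.f., 2.16 → 3 s.f.; limit is 3.
Rounded to 3 significant figures: 89.6.

89.6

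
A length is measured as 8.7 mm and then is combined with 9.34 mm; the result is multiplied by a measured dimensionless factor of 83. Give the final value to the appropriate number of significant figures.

8.7 mm + 9.34 mm = 18.04 mm; the sum is limited to 1 decimal place (3 s.f.).
Carrying full precision, 18.04 × 83 = 1497.32 mm; 83 has 2 s.f., so the result keeps min(3, 2) = 2 s.f.
Rounded to 2 significant figures: 1.5 × 10³ mm.

1.5 × 10³ mm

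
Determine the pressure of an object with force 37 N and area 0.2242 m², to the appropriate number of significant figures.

pressure = 37 N ÷ 0.2242 m² = 165.031222123… Pa.
37 has 2 significant figures; 0.2242 has 4.
Division/multiplication keeps the fewest: 2 significant figures.
Rounded: 1.7 × 10^2 Pa.

1.7 × 10^2 Pa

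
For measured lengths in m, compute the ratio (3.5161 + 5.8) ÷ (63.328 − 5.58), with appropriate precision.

0.16

3.5161 + 5.8 = 9.3161, limited to 1 d.p. → 2 s.f.; 63.328 − 5.58 = 57.748, limited to 2 d.p. → 4 s.f.
Carrying full precision, 9.3161 ÷ 57.748 = 0.161323335873…; keep min(2, 4) = 2 s.f.
Rounded to 2 significant figures: 0.16.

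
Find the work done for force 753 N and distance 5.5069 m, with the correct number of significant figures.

work done = 753 N × 5.5069 m = 4146.6957 J.
753 has 3 significant figures; 5.5069 has 5.
Division/multiplication keeps the fewest: 3 significant figures.
Rounded: 4.15 × 10^3 J.

4.15 × 10^3 J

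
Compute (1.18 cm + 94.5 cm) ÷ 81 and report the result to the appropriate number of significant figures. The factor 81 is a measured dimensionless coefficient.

1.18 cm + 94.5 cm = 95.68 cm; the sum is limited to 1 decimal place (3 s.f.).
Carrying full precision, 95.68 ÷ 81 = 1.1812345679… cm; 81 has 2 s.f., so the result keeps min(3, 2) = 2 s.f.
Rounded to 2 significant figures: 1.2 cm.

1.2 cm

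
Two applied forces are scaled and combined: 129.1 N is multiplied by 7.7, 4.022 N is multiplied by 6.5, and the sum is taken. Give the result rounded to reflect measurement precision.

129.1 × 7.7 = 994.07 → 9.9 × 10² N (2 s.f., last digit at the 10^1 place).
4.022 × 6.5 = 26.143 → 26 N (2 s.f., last digit at the 10^0 place).
Sum: 1020.213 N; keep the coarser place, 10^1.
Result: 1.02 × 10³ N.

1.02 × 10³ N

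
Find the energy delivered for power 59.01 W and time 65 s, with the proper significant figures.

3.8 × 10^3 J

energy delivered = 59.01 W × 65 s = 3835.65 J.
59.01 has 4 significant figures; 65 has 2.
Division/multiplication keeps the fewest: 2 significant figures.
Rounded: 3.8 × 10^3 J.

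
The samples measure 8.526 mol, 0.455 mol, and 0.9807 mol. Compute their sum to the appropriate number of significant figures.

8.526 mol + 0.455 mol + 0.9807 mol = 9.9617 mol.
Addition/subtraction keeps the fewest decimal places: 8.526 → 3 decimal places, 0.455 → 3 decimal places, 0.9807 → 4 decimal places; limit is 3.
Rounded to 3 decimal places: 9.962 mol.

9.962 mol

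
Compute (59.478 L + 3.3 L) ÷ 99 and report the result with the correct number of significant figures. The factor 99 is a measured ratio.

0.63 L

59.478 L + 3.3 L = 62.778 L; the sum is limited to 1 decimal place (3 s.f.).
Carrying full precision, 62.778 ÷ 99 = 0.634121212121… L; 99 has 2 s.f., so the result keeps min(3, 2) = 2 s.f.
Rounded to 2 significant figures: 0.63 L.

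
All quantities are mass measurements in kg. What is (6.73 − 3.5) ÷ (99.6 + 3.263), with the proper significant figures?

6.73 − 3.5 = 3.23, limited to 1 d.p. → 2 s.f.; 99.6 + 3.263 = 102.863, limited to 1 d.p. → 4 s.f.
Carrying full precision, 3.23 ÷ 102.863 = 0.0314009896659…; keep min(2, 4) = 2 s.f.
Rounded to 2 significant figures: 0.031.

0.031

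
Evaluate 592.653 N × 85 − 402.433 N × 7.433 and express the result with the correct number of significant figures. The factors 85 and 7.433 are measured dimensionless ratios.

4.7 × 10^4 N

592.653 × 85 = 50375.505 → 5.0 × 10^4 N (2 s.f., last digit at the 10^3 place).
402.433 × 7.433 = 2991.284489 → 2991 N (4 s.f., last digit at the 10^0 place).
Difference: 47384.220511 N; keep the coarser place, 10^3.
Result: 4.7 × 10^4 N.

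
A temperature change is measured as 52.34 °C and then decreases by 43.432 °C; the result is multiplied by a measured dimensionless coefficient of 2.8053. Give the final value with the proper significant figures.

25.0 °C

52.34 °C − 43.432 °C = 8.908 °C; the difference is limited to 2 decimal places (3 s.f.).
Carrying full precision, 8.908 × 2.8053 = 24.9896124 °C; 2.8053 has 5 s.f., so the result keeps min(3, 5) = 3 s.f.
Rounded to 3 significant figures: 25.0 °C.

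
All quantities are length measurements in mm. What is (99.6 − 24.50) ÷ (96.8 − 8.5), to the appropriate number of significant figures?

0.851

99.6 − 24.50 = 75.10, limited to 1 d.p. → 3 s.f.; 96.8 − 8.5 = 88.3, limited to 1 d.p. → 3 s.f.
Carrying full precision, 75.10 ÷ 88.3 = 0.850509626274…; keep min(3, 3) = 3 s.f.
Rounded to 3 significant figures: 0.851.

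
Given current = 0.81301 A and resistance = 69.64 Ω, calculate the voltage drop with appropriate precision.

voltage drop = 0.81301 A × 69.64 Ω = 56.6180164 V.
0.81301 has 5 significant figures; 69.64 has 4.
Division/multiplication keeps the fewest: 4 significant figures.
Rounded: 56.62 V.

56.62 V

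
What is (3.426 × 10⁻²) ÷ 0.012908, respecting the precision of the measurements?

2.654

(3.426 × 10⁻²) ÷ 0.012908 = 2.65416795786…
Multiplication/division keeps the fewest significant figures: 3.426 × 10⁻² → 4 s.f., 0.012908 → 5 s.f.; limit is 4.
Rounded to 4 significant figures: 2.654.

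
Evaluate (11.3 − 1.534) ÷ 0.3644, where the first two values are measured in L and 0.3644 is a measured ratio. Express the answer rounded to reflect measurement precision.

27 L

11.3 L − 1.534 L = 9.766 L; the difference is limited to 1 decimal place (2 s.f.).
Carrying full precision, 9.766 ÷ 0.3644 = 26.800219539… L; 0.3644 has 4 s.f., so the result keeps min(2, 4) = 2 s.f.
Rounded to 2 significant figures: 27 L.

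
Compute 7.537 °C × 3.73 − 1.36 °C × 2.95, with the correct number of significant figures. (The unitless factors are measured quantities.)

7.537 × 3.73 = 28.11301 → 28.1 °C (3 s.f., last digit at the 10^-1 place).
1.36 × 2.95 = 4.012 → 4.01 °C (3 s.f., last digit at the 10^-2 place).
Difference: 24.10101 °C; keep the coarser place, 10^-1.
Result: 24.1 °C.

24.1 °C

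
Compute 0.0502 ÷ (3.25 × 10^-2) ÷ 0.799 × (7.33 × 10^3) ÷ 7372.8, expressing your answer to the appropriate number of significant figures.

0.0502 ÷ (3.25 × 10^-2) ÷ 0.799 × (7.33 × 10^3) ÷ 7372.8 = 1.92196333491…
Multiplication/division keeps the fewest significant figures: 0.0502 → 3 s.f., 3.25 × 10^-2 → 3 s.f., 0.799 → 3 s.f., 7.33 × 10^3 → 3 s.f., 7372.8 → 5 s.f.; limit is 3.
Rounded to 3 significant figures: 1.92.

1.92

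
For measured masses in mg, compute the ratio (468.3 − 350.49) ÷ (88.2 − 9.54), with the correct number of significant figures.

1.50

468.3 − 350.49 = 117.81, limited to 1 d.p. → 4 s.f.; 88.2 − 9.54 = 78.66, limited to 1 d.p. → 3 s.f.
Carrying full precision, 117.81 ÷ 78.66 = 1.49771167048…; keep min(4, 3) = 3 s.f.
Rounded to 3 significant figures: 1.50.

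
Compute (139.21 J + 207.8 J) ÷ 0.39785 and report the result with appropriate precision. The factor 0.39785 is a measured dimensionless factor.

8.722 × 10² J

139.21 J + 207.8 J = 347.01 J; the sum is limited to 1 decimal place (4 s.f.).
Carrying full precision, 347.01 ÷ 0.39785 = 872.213145658… J; 0.39785 has 5 s.f., so the result keeps min(4, 5) = 4 s.f.
Rounded to 4 significant figures: 8.722 × 10² J.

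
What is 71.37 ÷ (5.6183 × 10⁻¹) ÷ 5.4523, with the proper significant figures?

23.30

71.37 ÷ (5.6183 × 10⁻¹) ÷ 5.4523 = 23.2986644907…
Multiplication/division keeps the fewest significant figures: 71.37 → 4 s.f., 5.6183 × 10⁻¹ → 5 s.f., 5.4523 → 5 s.f.; limit is 4.
Rounded to 4 significant figures: 23.30.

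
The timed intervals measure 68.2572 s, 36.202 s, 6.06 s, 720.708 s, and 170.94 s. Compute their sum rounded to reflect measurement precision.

1002.17 s

68.2572 s + 36.202 s + 6.06 s + 720.708 s + 170.94 s = 1002.1672 s.
Addition/subtraction keeps the fewest decimal places: 68.2572 → 4 decimal places, 36.202 → 3 decimal places, 6.06 → 2 decimal places, 720.708 → 3 decimal places, 170.94 → 2 decimal places; limit is 2.
Rounded to 2 decimal places: 1002.17 s.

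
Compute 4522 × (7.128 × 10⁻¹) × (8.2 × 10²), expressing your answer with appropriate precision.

2.6 × 10⁶

4522 × (7.128 × 10⁻¹) × (8.2 × 10²) = 2643090.912
Multiplication/division keeps the fewest significant figures: 4522 → 4 s.f., 7.128 × 10⁻¹ → 4 s.f., 8.2 × 10² → 2 s.f.; limit is 2.
Rounded to 2 significant figures: 2.6 × 10⁶.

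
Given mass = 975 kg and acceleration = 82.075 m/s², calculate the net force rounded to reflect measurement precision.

net force = 975 kg × 82.075 m/s² = 80023.125 N.
975 has 3 significant figures; 82.075 has 5.
Division/multiplication keeps the fewest: 3 significant figures.
Rounded: 8.00 × 10⁴ N.

8.00 × 10⁴ N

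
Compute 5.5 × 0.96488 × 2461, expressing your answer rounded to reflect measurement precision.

1.3 × 10^4

5.5 × 0.96488 × 2461 = 13060.13324
Multiplication/division keeps the fewest significant figures: 5.5 → 2 s.f., 0.96488 → 5 s.f., 2461 → 4 s.f.; limit is 2.
Rounded to 2 significant figures: 1.3 × 10^4.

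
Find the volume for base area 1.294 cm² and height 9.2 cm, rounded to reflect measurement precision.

volume = 1.294 cm² × 9.2 cm = 11.9048 cm³.
1.294 has 4 significant figures; 9.2 has 2.
Division/multiplication keeps the fewest: 2 significant figures.
Rounded: 12 cm³.

12 cm³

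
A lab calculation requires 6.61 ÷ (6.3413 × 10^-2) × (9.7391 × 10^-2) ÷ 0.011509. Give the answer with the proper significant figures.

882

6.61 ÷ (6.3413 × 10^-2) × (9.7391 × 10^-2) ÷ 0.011509 = 882.072728331…
Multiplication/division keeps the fewest significant figures: 6.61 → 3 s.f., 6.3413 × 10^-2 → 5 s.f., 9.7391 × 10^-2 → 5 s.f., 0.011509 → 5 s.f.; limit is 3.
Rounded to 3 significant figures: 882.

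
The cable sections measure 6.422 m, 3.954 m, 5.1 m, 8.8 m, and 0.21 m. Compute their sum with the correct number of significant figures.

6.422 m + 3.954 m + 5.1 m + 8.8 m + 0.21 m = 24.486 m.
Addition/subtraction keeps the fewest decimal places: 6.422 → 3 decimal places, 3.954 → 3 decimal places, 5.1 → 1 decimal place, 8.8 → 1 decimal place, 0.21 → 2 decimal places; limit is 1.
Rounded to 1 decimal place: 24.5 m.

24.5 m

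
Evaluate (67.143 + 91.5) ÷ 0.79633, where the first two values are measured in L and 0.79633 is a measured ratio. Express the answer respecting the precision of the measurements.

199.2 L

67.143 L + 91.5 L = 158.643 L; the sum is limited to 1 decimal place (4 s.f.).
Carrying full precision, 158.643 ÷ 0.79633 = 199.21766102… L; 0.79633 has 5 s.f., so the result keeps min(4, 5) = 4 s.f.
Rounded to 4 significant figures: 199.2 L.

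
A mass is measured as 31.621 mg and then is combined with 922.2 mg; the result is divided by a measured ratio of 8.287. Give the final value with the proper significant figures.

31.621 mg + 922.2 mg = 953.821 mg; the sum is limited to 1 decimal place (4 s.f.).
Carrying full precision, 953.821 ÷ 8.287 = 115.098467479… mg; 8.287 has 4 s.f., so the result keeps min(4, 4) = 4 s.f.
Rounded to 4 significant figures: 115.1 mg.

115.1 mg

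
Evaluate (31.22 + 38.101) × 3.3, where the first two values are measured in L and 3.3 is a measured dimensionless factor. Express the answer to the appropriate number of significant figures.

31.22 L + 38.101 L = 69.321 L; the sum is limited to 2 decimal places (4 s.f.).
Carrying full precision, 69.321 × 3.3 = 228.7593 L; 3.3 has 2 s.f., so the result keeps min(4, 2) = 2 s.f.
Rounded to 2 significant figures: 2.3 × 10^2 L.

2.3 × 10^2 L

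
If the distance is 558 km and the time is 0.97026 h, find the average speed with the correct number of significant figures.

average speed = 558 km ÷ 0.97026 h = 575.103580484… km/h.
558 has 3 significant figures; 0.97026 has 5.
Division/multiplication keeps the fewest: 3 significant figures.
Rounded: 575 km/h.

575 km/h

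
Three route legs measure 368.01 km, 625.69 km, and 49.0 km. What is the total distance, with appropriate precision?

1042.7 km

368.01 km + 625.69 km + 49.0 km = 1042.70 km.
Addition/subtraction keeps the fewest decimal places: 368.01 → 2 decimal places, 625.69 → 2 decimal places, 49.0 → 1 decimal place; limit is 1.
Rounded to 1 decimal place: 1042.7 km.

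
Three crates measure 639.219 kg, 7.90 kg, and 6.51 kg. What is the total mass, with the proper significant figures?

639.219 kg + 7.90 kg + 6.51 kg = 653.629 kg.
Addition/subtraction keeps the fewest decimal places: 639.219 → 3 decimal places, 7.90 → 2 decimal places, 6.51 → 2 decimal places; limit is 2.
Rounded to 2 decimal places: 653.63 kg.

653.63 kg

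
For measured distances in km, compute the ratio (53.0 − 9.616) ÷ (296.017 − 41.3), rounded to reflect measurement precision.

53.0 − 9.616 = 43.384, limited to 1 d.p. → 3 s.f.; 296.017 − 41.3 = 254.717, limited to 1 d.p. → 4 s.f.
Carrying full precision, 43.384 ÷ 254.717 = 0.170322357754…; keep min(3, 4) = 3 s.f.
Rounded to 3 significant figures: 1.70 × 10^-1.

1.70 × 10^-1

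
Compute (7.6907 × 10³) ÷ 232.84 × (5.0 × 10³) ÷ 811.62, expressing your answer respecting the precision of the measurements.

2.0 × 10²

(7.6907 × 10³) ÷ 232.84 × (5.0 × 10³) ÷ 811.62 = 203.481787456…
Multiplication/division keeps the fewest significant figures: 7.6907 × 10³ → 5 s.f., 232.84 → 5 s.f., 5.0 × 10³ → 2 s.f., 811.62 → 5 s.f.; limit is 2.
Rounded to 2 significant figures: 2.0 × 10².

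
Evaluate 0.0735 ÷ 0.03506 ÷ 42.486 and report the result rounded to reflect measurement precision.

0.0735 ÷ 0.03506 ÷ 42.486 = 0.0493434581007…
Multiplication/division keeps the fewest significant figures: 0.0735 → 3 s.f., 0.03506 → 4 s.f., 42.486 → 5 s.f.; limit is 3.
Rounded to 3 significant figures: 0.0493.

0.0493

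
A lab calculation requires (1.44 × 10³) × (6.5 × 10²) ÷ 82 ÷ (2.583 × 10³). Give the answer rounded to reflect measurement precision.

4.4

(1.44 × 10³) × (6.5 × 10²) ÷ 82 ÷ (2.583 × 10³) = 4.41913826804…
Multiplication/division keeps the fewest significant figures: 1.44 × 10³ → 3 s.f., 6.5 × 10² → 2 s.f., 82 → 2 s.f., 2.583 × 10³ → 4 s.f.; limit is 2.
Rounded to 2 significant figures: 4.4.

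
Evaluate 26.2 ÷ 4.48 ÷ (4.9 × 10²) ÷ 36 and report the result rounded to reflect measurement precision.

26.2 ÷ 4.48 ÷ (4.9 × 10²) ÷ 36 = 0.000331531422093…
Multiplication/division keeps the fewest significant figures: 26.2 → 3 s.f., 4.48 → 3 s.f., 4.9 × 10² → 2 s.f., 36 → 2 s.f.; limit is 2.
Rounded to 2 significant figures: 3.3 × 10⁻⁴.

3.3 × 10⁻⁴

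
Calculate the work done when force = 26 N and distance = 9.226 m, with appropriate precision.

work done = 26 N × 9.226 m = 239.876 J.
26 has 2 significant figures; 9.226 has 4.
Division/multiplication keeps the fewest: 2 significant figures.
Rounded: 2.4 × 10^2 J.

2.4 × 10^2 J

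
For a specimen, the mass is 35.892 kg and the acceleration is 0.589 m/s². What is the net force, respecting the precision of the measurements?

net force = 35.892 kg × 0.589 m/s² = 21.140388 N.
35.892 has 5 significant figures; 0.589 has 3.
Division/multiplication keeps the fewest: 3 significant figures.
Rounded: 21.1 N.

21.1 N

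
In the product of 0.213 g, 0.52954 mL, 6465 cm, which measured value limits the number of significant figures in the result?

0.213 g → 3 s.f.; 0.52954 mL → 5 s.f.; 6465 cm → 4 s.f.
The fewest is 3 significant figures, from 0.213 g.

0.213 g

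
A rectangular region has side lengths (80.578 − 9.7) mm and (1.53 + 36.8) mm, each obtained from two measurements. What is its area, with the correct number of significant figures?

80.578 − 9.7 = 70.878, limited to 1 d.p. → 3 s.f.; 1.53 + 36.8 = 38.33, limited to 1 d.p. → 3 s.f.
Carrying full precision, 70.878 × 38.33 = 2716.75374; keep min(3, 3) = 3 s.f.
Rounded to 3 significant figures: 2.72 × 10^3 mm².

2.72 × 10^3 mm²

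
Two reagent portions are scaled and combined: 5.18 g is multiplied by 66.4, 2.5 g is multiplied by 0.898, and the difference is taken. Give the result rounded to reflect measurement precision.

342 g

5.18 × 66.4 = 343.952 → 344 g (3 s.f., last digit at the 10^0 place).
2.5 × 0.898 = 2.245 → 2.2 g (2 s.f., last digit at the 10^-1 place).
Difference: 341.707 g; keep the coarser place, 10^0.
Result: 342 g.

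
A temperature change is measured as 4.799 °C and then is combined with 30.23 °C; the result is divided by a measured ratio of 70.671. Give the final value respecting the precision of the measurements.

4.799 °C + 30.23 °C = 35.029 °C; the sum is limited to 2 decimal places (4 s.f.).
Carrying full precision, 35.029 ÷ 70.671 = 0.495663001797… °C; 70.671 has 5 s.f., so the result keeps min(4, 5) = 4 s.f.
Rounded to 4 significant figures: 0.4957 °C.

0.4957 °C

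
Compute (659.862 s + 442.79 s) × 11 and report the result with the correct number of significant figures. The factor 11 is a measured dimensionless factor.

1.2 × 10⁴ s

659.862 s + 442.79 s = 1102.652 s; the sum is limited to 2 decimal places (6 s.f.).
Carrying full precision, 1102.652 × 11 = 12129.172 s; 11 has 2 s.f., so the result keeps min(6, 2) = 2 s.f.
Rounded to 2 significant figures: 1.2 × 10⁴ s.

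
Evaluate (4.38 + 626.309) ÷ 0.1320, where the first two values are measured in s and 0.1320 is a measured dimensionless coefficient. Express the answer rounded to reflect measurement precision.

4.38 s + 626.309 s = 630.689 s; the sum is limited to 2 decimal places (5 s.f.).
Carrying full precision, 630.689 ÷ 0.1320 = 4777.9469697… s; 0.1320 has 4 s.f., so the result keeps min(5, 4) = 4 s.f.
Rounded to 4 significant figures: 4778 s.

4778 s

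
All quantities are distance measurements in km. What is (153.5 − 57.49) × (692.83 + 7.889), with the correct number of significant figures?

6.73 × 10^4 km²

153.5 − 57.49 = 96.01, limited to 1 d.p. → 3 s.f.; 692.83 + 7.889 = 700.719, limited to 2 d.p. → 5 s.f.
Carrying full precision, 96.01 × 700.719 = 67276.03119; keep min(3, 5) = 3 s.f.
Rounded to 3 significant figures: 6.73 × 10^4 km².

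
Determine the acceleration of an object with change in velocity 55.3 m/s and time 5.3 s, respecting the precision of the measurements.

10. m/s²

acceleration = 55.3 m/s ÷ 5.3 s = 10.4339622642… m/s².
55.3 has 3 significant figures; 5.3 has 2.
Division/multiplication keeps the fewest: 2 significant figures.
Rounded: 10. m/s².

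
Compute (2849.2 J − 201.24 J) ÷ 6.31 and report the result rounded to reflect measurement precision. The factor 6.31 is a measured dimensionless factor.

420. J

2849.2 J − 201.24 J = 2647.96 J; the difference is limited to 1 decimal place (5 s.f.).
Carrying full precision, 2647.96 ÷ 6.31 = 419.645007924… J; 6.31 has 3 s.f., so the result keeps min(5, 3) = 3 s.f.
Rounded to 3 significant figures: 420. J.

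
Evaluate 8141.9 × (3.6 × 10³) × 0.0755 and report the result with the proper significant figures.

8141.9 × (3.6 × 10³) × 0.0755 = 2212968.42
Multiplication/division keeps the fewest significant figures: 8141.9 → 5 s.f., 3.6 × 10³ → 2 s.f., 0.0755 → 3 s.f.; limit is 2.
Rounded to 2 significant figures: 2.2 × 10⁶.

2.2 × 10⁶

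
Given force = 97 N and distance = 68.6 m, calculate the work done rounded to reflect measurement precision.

6.7 × 10^3 J

work done = 97 N × 68.6 m = 6654.2 J.
97 has 2 significant figures; 68.6 has 3.
Division/multiplication keeps the fewest: 2 significant figures.
Rounded: 6.7 × 10^3 J.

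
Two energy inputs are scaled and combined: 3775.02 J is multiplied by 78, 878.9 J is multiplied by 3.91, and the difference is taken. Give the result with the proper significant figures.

3775.02 × 78 = 294451.56 → 2.9 × 10^5 J (2 s.f., last digit at the 10^4 place).
878.9 × 3.91 = 3436.499 → 3.44 × 10^3 J (3 s.f., last digit at the 10^1 place).
Difference: 291015.061 J; keep the coarser place, 10^4.
Result: 2.9 × 10^5 J.

2.9 × 10^5 J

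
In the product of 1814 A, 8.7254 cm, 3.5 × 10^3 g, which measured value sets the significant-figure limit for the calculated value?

1814 A → 4 s.f.; 8.7254 cm → 5 s.f.; 3.5 × 10^3 g → 2 s.f.
The fewest is 2 significant figures, from 3.5 × 10^3 g.

3.5 × 10^3 g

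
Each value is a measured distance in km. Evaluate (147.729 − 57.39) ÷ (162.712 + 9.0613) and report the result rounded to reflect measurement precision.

147.729 − 57.39 = 90.339, limited to 2 d.p. → 4 s.f.; 162.712 + 9.0613 = 171.7733, limited to 3 d.p. → 6 s.f.
Carrying full precision, 90.339 ÷ 171.7733 = 0.52591991887…; keep min(4, 6) = 4 s.f.
Rounded to 4 significant figures: 0.5259.

0.5259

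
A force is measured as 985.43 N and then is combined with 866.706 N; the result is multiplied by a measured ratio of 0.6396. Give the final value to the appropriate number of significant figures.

1185 N

985.43 N + 866.706 N = 1852.136 N; the sum is limited to 2 decimal places (6 s.f.).
Carrying full precision, 1852.136 × 0.6396 = 1184.6261856 N; 0.6396 has 4 s.f., so the result keeps min(6, 4) = 4 s.f.
Rounded to 4 significant figures: 1185 N.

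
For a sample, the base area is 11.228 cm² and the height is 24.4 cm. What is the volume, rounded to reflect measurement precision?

volume = 11.228 cm² × 24.4 cm = 273.9632 cm³.
11.228 has 5 significant figures; 24.4 has 3.
Division/multiplication keeps the fewest: 3 significant figures.
Rounded: 274 cm³.

274 cm³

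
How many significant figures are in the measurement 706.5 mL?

706.5: zeros between nonzero digits are significant.

4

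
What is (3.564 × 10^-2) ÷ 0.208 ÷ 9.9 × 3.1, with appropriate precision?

(3.564 × 10^-2) ÷ 0.208 ÷ 9.9 × 3.1 = 0.0536538461538…
Multiplication/division keeps the fewest significant figures: 3.564 × 10^-2 → 4 s.f., 0.208 → 3 s.f., 9.9 → 2 s.f., 3.1 → 2 s.f.; limit is 2.
Rounded to 2 significant figures: 0.054.

0.054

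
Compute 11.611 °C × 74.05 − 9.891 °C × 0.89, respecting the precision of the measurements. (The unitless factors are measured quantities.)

11.611 × 74.05 = 859.79455 → 859.8 °C (4 s.f., last digit at the 10^-1 place).
9.891 × 0.89 = 8.80299 → 8.8 °C (2 s.f., last digit at the 10^-1 place).
Difference: 850.99156 °C; keep the coarser place, 10^-1.
Result: 851.0 °C.

851.0 °C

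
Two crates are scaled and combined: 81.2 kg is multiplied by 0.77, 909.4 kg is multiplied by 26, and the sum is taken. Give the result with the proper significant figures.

2.4 × 10⁴ kg

81.2 × 0.77 = 62.524 → 63 kg (2 s.f., last digit at the 10^0 place).
909.4 × 26 = 23644.4 → 2.4 × 10⁴ kg (2 s.f., last digit at the 10^3 place).
Sum: 23706.924 kg; keep the coarser place, 10^3.
Result: 2.4 × 10⁴ kg.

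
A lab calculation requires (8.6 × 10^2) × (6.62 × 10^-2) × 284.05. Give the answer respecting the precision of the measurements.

1.6 × 10^4

(8.6 × 10^2) × (6.62 × 10^-2) × 284.05 = 16171.5346
Multiplication/division keeps the fewest significant figures: 8.6 × 10^2 → 2 s.f., 6.62 × 10^-2 → 3 s.f., 284.05 → 5 s.f.; limit is 2.
Rounded to 2 significant figures: 1.6 × 10^4.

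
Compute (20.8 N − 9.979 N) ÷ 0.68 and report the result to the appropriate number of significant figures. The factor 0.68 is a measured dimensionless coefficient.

20.8 N − 9.979 N = 10.821 N; the difference is limited to 1 decimal place (3 s.f.).
Carrying full precision, 10.821 ÷ 0.68 = 15.9132352941… N; 0.68 has 2 s.f., so the result keeps min(3, 2) = 2 s.f.
Rounded to 2 significant figures: 16 N.

16 N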